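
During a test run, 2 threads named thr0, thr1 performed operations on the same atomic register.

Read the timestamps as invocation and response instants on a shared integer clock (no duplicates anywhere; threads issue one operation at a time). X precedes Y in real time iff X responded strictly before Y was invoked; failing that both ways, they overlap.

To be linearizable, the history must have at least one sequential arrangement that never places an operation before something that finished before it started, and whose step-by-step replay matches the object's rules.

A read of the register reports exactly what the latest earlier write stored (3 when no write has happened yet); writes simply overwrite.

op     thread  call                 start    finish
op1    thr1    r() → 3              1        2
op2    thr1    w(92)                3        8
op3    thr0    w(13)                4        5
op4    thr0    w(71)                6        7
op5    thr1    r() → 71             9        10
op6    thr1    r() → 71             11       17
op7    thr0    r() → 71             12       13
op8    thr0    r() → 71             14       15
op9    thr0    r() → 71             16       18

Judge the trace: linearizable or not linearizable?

one valid linearization: op1, op2, op3, op4, op5, op6, op7, op8, op9
1. op1 r() → 3, leaving value 3
2. op2 w(92), leaving value 92
3. op3 w(13), leaving value 13
4. op4 w(71), leaving value 71
5. op5 r() → 71, leaving value 71
6. op6 r() → 71, leaving value 71
7. op7 r() → 71, leaving value 71
8. op8 r() → 71, leaving value 71
9. op9 r() → 71, leaving value 71

linearizable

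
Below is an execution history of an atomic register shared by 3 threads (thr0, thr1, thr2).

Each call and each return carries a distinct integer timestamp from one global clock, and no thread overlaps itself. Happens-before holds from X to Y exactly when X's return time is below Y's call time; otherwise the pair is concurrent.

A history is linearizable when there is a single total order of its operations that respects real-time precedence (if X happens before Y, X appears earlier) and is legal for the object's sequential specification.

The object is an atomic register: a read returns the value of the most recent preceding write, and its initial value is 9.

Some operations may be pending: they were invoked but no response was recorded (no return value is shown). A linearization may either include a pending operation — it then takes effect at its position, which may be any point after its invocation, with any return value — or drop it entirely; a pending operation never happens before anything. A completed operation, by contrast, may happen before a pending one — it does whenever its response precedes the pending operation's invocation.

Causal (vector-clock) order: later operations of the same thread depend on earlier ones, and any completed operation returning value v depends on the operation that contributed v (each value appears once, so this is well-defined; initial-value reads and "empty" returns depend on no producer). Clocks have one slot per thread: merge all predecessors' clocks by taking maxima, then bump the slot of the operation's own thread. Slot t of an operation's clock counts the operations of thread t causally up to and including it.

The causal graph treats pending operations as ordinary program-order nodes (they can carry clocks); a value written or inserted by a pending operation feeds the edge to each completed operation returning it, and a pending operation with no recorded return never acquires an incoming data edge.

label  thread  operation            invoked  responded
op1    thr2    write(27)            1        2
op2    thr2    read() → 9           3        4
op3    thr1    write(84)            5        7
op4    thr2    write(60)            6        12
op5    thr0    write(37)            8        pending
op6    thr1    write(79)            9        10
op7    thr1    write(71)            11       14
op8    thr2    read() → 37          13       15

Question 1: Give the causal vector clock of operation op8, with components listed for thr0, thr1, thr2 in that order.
root op op1, invoked 1: fresh clock plus thr2's own tick → (0, 0, 1)
root op op3, invoked 5: fresh clock plus thr1's own tick → (0, 1, 0)
root op op5, invoked 8: fresh clock plus thr0's own tick → (1, 0, 0)
from VC(op1)=(0, 0, 1), op2 (invoked 3) maxes components and bumps thr2 → (0, 0, 2)
from VC(op3)=(0, 1, 0), op6 (invoked 9) maxes components and bumps thr1 → (0, 2, 0)
from VC(op2)=(0, 0, 2), op4 (invoked 6) maxes components and bumps thr2 → (0, 0, 3)
from VC(op6)=(0, 2, 0), op7 (invoked 11) maxes components and bumps thr1 → (0, 3, 0)
from VC(op4)=(0, 0, 3), VC(op5)=(1, 0, 0), op8 (invoked 13) maxes components and bumps thr2 → (1, 0, 4)
target: VC(op8) = (1, 0, 4)

(1, 0, 4)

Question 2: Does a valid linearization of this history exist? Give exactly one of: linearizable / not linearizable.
cut after 3 events: linearizable; cut after 4 events (op2 responds, time 4): not linearizable
the completed operations (2 total) allow one real-time order; the atomic register replay rejects it
take op1, op2: step 2 already fails, because op2 read() → 9 cannot occur there

not linearizable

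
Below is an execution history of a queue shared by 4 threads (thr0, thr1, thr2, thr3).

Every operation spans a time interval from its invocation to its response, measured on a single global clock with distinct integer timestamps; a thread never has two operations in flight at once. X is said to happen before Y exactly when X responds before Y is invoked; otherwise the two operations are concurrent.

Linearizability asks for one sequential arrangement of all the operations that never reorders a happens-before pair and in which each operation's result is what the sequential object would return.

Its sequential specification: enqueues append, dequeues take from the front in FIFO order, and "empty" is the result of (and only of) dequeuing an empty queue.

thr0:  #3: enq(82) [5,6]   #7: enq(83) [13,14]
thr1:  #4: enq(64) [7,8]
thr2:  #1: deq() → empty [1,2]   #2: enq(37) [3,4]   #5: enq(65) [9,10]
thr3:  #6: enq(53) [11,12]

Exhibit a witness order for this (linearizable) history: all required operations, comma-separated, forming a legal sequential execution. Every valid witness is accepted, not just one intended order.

#1, #2, #3, #4, #5, #6, #7

1. #1 deq() → empty, leaving queue <>
2. #2 enq(37), leaving queue <37>
3. #3 enq(82), leaving queue <37,82>
4. #4 enq(64), leaving queue <37,82,64>
5. #5 enq(65), leaving queue <37,82,64,65>
6. #6 enq(53), leaving queue <37,82,64,65,53>
7. #7 enq(83), leaving queue <37,82,64,65,53,83>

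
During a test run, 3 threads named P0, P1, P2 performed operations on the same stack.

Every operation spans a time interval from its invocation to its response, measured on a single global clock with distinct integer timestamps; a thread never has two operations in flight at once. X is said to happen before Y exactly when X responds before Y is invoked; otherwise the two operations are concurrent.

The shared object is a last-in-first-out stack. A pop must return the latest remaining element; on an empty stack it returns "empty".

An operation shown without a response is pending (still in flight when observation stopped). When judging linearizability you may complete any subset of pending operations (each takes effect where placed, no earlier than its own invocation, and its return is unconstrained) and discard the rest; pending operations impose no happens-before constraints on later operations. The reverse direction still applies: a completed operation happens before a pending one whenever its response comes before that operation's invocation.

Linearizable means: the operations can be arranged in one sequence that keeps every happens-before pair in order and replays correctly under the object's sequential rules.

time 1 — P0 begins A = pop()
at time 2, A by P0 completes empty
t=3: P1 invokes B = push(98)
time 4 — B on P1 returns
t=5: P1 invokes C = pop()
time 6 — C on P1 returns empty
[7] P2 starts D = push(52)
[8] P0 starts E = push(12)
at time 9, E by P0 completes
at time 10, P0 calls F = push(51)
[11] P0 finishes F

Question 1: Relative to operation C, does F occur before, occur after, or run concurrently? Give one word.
after

F spans [10,11], C spans [5,6]
resp(C)=6 < inv(F)=10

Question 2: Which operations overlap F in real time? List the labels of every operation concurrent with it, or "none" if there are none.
D

F runs from 10 to 11; window-overlapping ops are concurrent
A [1,2]: before
B [3,4]: before
C [5,6]: before
D [7,…): concurrent
E [8,9]: before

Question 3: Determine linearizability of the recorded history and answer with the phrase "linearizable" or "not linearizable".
not linearizable

through event 5 a valid linearization exists; event 6 (C responding at time 6) ends that
exhaustive check: the 3 completed stack ops admit one real-time order; illegal
for example A, B, C fails at step 3: C pop() → empty is not legal there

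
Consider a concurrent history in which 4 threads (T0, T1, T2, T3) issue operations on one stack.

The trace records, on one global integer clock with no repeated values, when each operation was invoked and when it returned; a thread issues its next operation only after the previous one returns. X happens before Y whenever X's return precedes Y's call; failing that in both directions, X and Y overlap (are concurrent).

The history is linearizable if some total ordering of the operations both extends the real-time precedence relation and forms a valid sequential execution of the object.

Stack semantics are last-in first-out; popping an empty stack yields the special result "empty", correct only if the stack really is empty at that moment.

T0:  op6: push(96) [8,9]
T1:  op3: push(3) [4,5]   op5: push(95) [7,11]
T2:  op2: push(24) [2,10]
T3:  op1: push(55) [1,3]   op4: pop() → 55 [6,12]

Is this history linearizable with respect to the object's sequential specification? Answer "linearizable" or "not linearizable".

not linearizable

the violation lands at event 12, op4's response at time 12: events 1..11 linearize, events 1..12 do not
no legal order exists: 36 real-time-consistent candidates over 6 completed stack operations, all rejected
e.g. op1, op2, op3, op4, op5, op6: illegal at step 4, since op4 pop() → 55 cannot apply there
e.g. op1, op2, op3, op4, op6, op5: illegal at step 4, since op4 pop() → 55 cannot apply there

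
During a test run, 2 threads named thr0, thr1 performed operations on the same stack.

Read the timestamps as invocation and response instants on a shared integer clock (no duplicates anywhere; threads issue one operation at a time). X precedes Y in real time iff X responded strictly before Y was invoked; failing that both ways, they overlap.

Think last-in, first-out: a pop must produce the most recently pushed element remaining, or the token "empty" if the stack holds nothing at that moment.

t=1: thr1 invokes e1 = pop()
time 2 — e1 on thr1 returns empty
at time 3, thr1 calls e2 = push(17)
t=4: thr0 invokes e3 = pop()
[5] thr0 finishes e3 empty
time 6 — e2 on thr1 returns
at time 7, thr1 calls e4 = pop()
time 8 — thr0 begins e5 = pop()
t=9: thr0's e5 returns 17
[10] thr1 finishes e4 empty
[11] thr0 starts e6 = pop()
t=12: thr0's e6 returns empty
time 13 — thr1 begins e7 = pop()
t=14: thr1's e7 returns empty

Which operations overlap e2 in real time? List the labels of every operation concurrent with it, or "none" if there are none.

e3

e2 spans [3,6]; an op avoiding the whole window 3..6 is ordered, any other is concurrent
e1 [1,2]: before
e3 [4,5]: concurrent
e4 [7,10]: after
e5 [8,9]: after
e6 [11,12]: after
e7 [13,14]: after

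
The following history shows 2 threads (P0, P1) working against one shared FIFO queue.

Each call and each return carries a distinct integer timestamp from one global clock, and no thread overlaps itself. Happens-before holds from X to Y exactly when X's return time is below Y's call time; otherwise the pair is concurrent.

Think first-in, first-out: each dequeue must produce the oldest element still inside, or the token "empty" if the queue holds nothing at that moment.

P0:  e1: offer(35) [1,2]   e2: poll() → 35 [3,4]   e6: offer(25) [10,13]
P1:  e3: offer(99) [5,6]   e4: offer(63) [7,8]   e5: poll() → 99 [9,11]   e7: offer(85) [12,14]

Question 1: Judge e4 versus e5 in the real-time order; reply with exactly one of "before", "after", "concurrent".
e4 spans [7,8], e5 spans [9,11]
resp(e4)=8 < inv(e5)=9

before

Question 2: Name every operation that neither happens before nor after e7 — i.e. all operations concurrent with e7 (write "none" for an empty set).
e7 spans [12,14]; an op avoiding the whole window 12..14 is ordered, any other is concurrent
e1 [1,2]: before
e2 [3,4]: before
e3 [5,6]: before
e4 [7,8]: before
e5 [9,11]: before
e6 [10,13]: concurrent

e6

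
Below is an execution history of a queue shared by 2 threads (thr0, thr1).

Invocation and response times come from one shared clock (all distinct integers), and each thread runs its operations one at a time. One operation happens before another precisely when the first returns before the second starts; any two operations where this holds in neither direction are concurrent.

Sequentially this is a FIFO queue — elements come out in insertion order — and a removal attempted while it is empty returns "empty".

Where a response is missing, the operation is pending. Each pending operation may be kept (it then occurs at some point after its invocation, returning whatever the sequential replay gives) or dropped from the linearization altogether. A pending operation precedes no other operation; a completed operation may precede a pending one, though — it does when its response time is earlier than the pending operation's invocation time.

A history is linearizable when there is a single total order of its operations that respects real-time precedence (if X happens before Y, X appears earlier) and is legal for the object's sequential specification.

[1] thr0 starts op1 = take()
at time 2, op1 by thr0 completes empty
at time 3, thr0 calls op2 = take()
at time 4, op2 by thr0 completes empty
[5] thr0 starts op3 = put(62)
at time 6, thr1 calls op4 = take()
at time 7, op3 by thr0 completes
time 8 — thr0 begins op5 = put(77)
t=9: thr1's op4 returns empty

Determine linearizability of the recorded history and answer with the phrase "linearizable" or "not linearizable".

linearizable

witness order: op1, op2, op4, op3
step 1: op1 take() → empty — queue <>
step 2: op2 take() → empty — queue <>
step 3: op4 take() → empty — queue <>
step 4: op3 put(62) — queue <62>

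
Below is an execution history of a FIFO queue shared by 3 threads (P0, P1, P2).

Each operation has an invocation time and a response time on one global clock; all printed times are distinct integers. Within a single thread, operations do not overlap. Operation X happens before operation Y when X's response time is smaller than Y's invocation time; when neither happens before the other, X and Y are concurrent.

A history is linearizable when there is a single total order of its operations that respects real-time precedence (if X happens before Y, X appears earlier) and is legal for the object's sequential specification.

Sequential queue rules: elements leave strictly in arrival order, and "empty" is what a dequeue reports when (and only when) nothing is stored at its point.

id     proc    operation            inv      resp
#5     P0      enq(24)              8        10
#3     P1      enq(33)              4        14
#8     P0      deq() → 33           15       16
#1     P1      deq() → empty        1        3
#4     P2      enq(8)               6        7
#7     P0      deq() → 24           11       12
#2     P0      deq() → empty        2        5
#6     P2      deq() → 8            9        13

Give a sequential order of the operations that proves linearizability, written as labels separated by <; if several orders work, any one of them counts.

1. #1 deq() → empty, leaving queue <>
2. #2 deq() → empty, leaving queue <>
3. #4 enq(8), leaving queue <8>
4. #5 enq(24), leaving queue <8,24>
5. #3 enq(33), leaving queue <8,24,33>
6. #6 deq() → 8, leaving queue <24,33>
7. #7 deq() → 24, leaving queue <33>
8. #8 deq() → 33, leaving queue <>

#1 < #2 < #4 < #5 < #3 < #6 < #7 < #8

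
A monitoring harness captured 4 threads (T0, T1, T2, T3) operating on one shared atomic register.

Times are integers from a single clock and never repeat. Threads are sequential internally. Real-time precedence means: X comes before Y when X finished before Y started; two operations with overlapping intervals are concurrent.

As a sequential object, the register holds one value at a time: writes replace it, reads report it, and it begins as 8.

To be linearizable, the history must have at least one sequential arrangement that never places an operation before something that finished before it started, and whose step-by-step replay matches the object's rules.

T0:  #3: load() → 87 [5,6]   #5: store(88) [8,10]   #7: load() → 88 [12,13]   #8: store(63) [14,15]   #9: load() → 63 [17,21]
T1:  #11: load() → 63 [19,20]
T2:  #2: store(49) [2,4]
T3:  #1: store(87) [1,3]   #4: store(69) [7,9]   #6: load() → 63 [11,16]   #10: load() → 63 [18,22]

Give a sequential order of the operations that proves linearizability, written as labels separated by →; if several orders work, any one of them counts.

1. #2 store(49), leaving value 49
2. #1 store(87), leaving value 87
3. #3 load() → 87, leaving value 87
4. #4 store(69), leaving value 69
5. #5 store(88), leaving value 88
6. #7 load() → 88, leaving value 88
7. #8 store(63), leaving value 63
8. #6 load() → 63, leaving value 63
9. #9 load() → 63, leaving value 63
10. #10 load() → 63, leaving value 63
11. #11 load() → 63, leaving value 63

#2 → #1 → #3 → #4 → #5 → #7 → #8 → #6 → #9 → #10 → #11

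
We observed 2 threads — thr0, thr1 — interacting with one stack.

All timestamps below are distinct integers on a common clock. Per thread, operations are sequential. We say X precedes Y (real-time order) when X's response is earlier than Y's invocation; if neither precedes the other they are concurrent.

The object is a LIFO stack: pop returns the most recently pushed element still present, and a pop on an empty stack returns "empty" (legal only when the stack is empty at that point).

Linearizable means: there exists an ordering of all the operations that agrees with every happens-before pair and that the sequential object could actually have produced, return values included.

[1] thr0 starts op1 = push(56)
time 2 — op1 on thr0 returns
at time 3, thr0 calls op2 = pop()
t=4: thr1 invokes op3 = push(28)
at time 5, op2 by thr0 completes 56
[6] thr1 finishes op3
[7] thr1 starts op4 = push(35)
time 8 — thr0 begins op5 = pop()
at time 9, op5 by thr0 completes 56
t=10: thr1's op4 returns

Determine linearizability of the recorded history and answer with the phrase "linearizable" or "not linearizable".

through event 8 a valid linearization exists; event 9 (op5 responding at time 9) ends that
every one of the 2 real-time-consistent orders over 4 completed stack ops fails the sequential spec
including or dropping the 1 pending operation (op4) in any combination fails
take op1, op2, op3, op5 (pending dropped): step 4 already fails, because op5 pop() → 56 cannot occur there
take op1, op3, op2, op5 (pending dropped): step 3 already fails, because op2 pop() → 56 cannot occur there

not linearizable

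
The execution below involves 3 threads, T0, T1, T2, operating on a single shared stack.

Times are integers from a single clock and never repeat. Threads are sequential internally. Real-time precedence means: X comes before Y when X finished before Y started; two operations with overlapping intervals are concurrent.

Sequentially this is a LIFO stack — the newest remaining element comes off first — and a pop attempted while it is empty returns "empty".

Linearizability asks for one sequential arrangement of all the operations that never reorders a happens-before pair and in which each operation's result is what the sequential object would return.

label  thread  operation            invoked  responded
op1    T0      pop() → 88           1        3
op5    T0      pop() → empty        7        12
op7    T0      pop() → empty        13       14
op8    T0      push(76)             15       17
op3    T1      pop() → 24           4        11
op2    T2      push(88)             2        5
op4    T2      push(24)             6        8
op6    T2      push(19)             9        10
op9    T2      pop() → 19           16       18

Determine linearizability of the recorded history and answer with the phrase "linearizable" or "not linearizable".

not linearizable

events 1..13 are fine; event 14 — the response of op7 at time 14 — makes the prefix non-linearizable
27 orders of the 7 completed stack ops respect real time; none is legal
one such order, op1, op2, op3, op4, op5, op6, op7, breaks at step 1 where op1 pop() → 88 is illegal
one such order, op1, op2, op3, op4, op6, op5, op7, breaks at step 1 where op1 pop() → 88 is illegal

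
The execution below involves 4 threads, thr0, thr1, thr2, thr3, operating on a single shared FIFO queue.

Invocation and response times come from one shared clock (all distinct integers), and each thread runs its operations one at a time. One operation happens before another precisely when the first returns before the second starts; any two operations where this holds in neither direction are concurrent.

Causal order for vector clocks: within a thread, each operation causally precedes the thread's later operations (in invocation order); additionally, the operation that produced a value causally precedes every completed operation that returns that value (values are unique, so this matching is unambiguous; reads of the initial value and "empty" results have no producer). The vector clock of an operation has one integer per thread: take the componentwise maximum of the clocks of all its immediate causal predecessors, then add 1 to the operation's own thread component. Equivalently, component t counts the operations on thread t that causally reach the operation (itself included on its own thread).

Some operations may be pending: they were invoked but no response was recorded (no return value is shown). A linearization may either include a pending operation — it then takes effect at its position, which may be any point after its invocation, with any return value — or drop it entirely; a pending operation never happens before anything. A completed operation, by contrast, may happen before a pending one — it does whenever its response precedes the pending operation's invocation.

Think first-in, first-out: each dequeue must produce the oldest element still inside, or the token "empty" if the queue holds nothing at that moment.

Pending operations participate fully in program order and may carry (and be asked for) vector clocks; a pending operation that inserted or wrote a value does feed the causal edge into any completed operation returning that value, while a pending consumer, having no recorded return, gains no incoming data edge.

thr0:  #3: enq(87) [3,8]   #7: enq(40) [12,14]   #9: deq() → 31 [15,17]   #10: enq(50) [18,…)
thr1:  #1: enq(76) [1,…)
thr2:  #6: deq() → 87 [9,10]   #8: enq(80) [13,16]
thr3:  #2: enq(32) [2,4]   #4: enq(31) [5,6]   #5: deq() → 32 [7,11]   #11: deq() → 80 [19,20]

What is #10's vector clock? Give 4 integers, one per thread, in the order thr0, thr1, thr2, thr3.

no predecessors for #2 (invoked 2): thr3 increments from zero → (0, 0, 0, 1)
no predecessors for #1 (invoked 1): thr1 increments from zero → (0, 1, 0, 0)
no predecessors for #3 (invoked 3): thr0 increments from zero → (1, 0, 0, 0)
from VC(#2)=(0, 0, 0, 1), #4 (invoked 5) maxes components and bumps thr3 → (0, 0, 0, 2)
from VC(#3)=(1, 0, 0, 0), #6 (invoked 9) maxes components and bumps thr2 → (1, 0, 1, 0)
from VC(#3)=(1, 0, 0, 0), #7 (invoked 12) maxes components and bumps thr0 → (2, 0, 0, 0)
from VC(#2)=(0, 0, 0, 1), VC(#4)=(0, 0, 0, 2), #5 (invoked 7) maxes components and bumps thr3 → (0, 0, 0, 3)
from VC(#6)=(1, 0, 1, 0), #8 (invoked 13) maxes components and bumps thr2 → (1, 0, 2, 0)
from VC(#4)=(0, 0, 0, 2), VC(#7)=(2, 0, 0, 0), #9 (invoked 15) maxes components and bumps thr0 → (3, 0, 0, 2)
from VC(#9)=(3, 0, 0, 2), #10 (invoked 18) maxes components and bumps thr0 → (4, 0, 0, 2)
from VC(#5)=(0, 0, 0, 3), VC(#8)=(1, 0, 2, 0), #11 (invoked 19) maxes components and bumps thr3 → (1, 0, 2, 4)
target: VC(#10) = (4, 0, 0, 2)

(4, 0, 0, 2)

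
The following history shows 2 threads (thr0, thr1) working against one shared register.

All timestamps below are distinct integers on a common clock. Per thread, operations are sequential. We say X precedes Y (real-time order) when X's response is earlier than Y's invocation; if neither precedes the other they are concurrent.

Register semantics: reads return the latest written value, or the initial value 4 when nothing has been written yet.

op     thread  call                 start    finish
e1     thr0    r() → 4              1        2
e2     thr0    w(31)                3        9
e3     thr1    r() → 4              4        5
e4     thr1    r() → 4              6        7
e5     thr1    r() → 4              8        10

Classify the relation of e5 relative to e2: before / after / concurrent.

concurrent

e5 spans [8,10], e2 spans [3,9]
the intervals overlap in both directions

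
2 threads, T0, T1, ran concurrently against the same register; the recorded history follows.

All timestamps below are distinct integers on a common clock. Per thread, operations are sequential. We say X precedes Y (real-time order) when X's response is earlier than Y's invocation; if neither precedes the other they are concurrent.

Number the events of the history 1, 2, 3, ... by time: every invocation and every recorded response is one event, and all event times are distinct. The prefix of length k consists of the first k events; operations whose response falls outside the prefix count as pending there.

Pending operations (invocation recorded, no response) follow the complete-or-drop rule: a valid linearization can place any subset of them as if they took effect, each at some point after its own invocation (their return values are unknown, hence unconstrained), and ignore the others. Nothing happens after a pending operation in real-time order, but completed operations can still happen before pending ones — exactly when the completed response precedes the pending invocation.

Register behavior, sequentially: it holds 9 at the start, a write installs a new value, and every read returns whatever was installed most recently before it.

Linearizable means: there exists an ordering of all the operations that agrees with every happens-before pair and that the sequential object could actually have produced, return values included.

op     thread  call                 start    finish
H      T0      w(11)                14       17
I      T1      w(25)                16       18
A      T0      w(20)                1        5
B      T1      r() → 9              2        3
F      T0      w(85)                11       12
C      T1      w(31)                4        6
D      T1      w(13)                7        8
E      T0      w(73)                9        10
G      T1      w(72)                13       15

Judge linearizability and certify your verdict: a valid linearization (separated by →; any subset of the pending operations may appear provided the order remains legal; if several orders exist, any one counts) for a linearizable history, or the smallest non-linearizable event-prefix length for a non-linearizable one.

linearizable — witness: B → A → C → D → E → F → G → H → I

1. B r() → 9, leaving value 9
2. A w(20), leaving value 20
3. C w(31), leaving value 31
4. D w(13), leaving value 13
5. E w(73), leaving value 73
6. F w(85), leaving value 85
7. G w(72), leaving value 72
8. H w(11), leaving value 11
9. I w(25), leaving value 25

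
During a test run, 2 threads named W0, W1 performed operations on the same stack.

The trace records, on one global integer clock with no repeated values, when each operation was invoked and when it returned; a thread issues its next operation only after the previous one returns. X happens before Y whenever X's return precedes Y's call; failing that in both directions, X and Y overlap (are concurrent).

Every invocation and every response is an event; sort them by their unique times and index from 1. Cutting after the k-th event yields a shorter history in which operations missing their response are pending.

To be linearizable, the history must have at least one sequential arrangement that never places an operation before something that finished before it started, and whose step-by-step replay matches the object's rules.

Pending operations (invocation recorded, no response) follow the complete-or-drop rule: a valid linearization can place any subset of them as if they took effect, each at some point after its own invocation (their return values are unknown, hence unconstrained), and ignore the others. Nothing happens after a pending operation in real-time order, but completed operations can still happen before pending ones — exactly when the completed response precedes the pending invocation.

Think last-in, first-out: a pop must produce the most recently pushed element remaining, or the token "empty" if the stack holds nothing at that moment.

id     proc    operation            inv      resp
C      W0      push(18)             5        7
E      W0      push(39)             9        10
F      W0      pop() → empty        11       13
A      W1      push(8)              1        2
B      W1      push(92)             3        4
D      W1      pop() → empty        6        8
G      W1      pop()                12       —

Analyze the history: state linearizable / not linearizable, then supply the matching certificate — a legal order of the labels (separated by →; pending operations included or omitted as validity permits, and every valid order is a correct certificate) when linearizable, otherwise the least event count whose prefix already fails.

not linearizable — minimal violating prefix: 8 events

prefix check: 1..7 passes, 1..8 fails once D's time-8 response joins
4 completed operations, 2 real-time-consistent orders — every stack replay fails
e.g. A, B, C, D: illegal at step 4, since D pop() → empty cannot apply there
e.g. A, B, D, C: illegal at step 3, since D pop() → empty cannot apply there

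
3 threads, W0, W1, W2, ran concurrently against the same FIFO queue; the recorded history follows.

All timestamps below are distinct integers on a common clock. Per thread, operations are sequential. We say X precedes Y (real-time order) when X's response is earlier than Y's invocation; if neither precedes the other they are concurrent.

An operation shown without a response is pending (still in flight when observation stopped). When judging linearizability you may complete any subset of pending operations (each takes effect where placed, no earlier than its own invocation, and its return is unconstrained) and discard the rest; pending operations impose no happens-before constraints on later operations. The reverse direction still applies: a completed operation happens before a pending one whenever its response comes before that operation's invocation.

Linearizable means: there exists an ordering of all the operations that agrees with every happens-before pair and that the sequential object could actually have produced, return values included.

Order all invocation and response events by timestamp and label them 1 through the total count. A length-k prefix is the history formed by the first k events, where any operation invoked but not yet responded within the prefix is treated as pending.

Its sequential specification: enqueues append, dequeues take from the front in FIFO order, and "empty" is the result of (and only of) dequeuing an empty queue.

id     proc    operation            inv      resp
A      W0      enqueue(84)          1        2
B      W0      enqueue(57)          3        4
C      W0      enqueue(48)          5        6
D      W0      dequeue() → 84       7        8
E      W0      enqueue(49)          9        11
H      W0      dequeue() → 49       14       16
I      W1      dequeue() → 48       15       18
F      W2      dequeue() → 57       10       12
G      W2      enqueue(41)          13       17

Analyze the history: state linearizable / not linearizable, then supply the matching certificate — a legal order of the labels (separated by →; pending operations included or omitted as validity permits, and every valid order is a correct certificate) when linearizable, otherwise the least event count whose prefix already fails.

after step 1 (A enqueue(84)): queue <84>
after step 2 (B enqueue(57)): queue <84,57>
after step 3 (C enqueue(48)): queue <84,57,48>
after step 4 (D dequeue() → 84): queue <57,48>
after step 5 (E enqueue(49)): queue <57,48,49>
after step 6 (F dequeue() → 57): queue <48,49>
after step 7 (G enqueue(41)): queue <48,49,41>
after step 8 (I dequeue() → 48): queue <49,41>
after step 9 (H dequeue() → 49): queue <41>

linearizable — witness: A → B → C → D → E → F → G → I → H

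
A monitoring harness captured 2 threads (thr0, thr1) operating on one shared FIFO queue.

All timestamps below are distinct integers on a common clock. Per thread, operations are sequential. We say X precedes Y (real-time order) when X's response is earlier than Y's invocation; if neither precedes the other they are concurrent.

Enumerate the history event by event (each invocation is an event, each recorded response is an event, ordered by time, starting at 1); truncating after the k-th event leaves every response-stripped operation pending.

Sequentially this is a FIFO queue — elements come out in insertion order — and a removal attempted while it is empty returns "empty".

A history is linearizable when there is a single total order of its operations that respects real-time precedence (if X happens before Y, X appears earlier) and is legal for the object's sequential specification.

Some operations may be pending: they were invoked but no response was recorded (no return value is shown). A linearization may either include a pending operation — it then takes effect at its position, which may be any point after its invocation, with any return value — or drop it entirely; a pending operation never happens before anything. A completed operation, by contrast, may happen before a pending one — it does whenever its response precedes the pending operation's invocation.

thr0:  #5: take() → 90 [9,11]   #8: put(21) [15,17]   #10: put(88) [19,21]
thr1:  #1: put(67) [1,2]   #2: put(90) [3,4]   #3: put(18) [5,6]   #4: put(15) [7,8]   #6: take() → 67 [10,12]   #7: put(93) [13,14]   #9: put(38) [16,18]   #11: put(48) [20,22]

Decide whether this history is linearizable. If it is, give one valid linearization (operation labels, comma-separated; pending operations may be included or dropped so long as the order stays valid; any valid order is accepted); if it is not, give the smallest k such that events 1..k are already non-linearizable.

1. #1 put(67), leaving queue <67>
2. #2 put(90), leaving queue <67,90>
3. #3 put(18), leaving queue <67,90,18>
4. #4 put(15), leaving queue <67,90,18,15>
5. #6 take() → 67, leaving queue <90,18,15>
6. #5 take() → 90, leaving queue <18,15>
7. #7 put(93), leaving queue <18,15,93>
8. #8 put(21), leaving queue <18,15,93,21>
9. #9 put(38), leaving queue <18,15,93,21,38>
10. #10 put(88), leaving queue <18,15,93,21,38,88>
11. #11 put(48), leaving queue <18,15,93,21,38,88,48>

linearizable — witness: #1, #2, #3, #4, #6, #5, #7, #8, #9, #10, #11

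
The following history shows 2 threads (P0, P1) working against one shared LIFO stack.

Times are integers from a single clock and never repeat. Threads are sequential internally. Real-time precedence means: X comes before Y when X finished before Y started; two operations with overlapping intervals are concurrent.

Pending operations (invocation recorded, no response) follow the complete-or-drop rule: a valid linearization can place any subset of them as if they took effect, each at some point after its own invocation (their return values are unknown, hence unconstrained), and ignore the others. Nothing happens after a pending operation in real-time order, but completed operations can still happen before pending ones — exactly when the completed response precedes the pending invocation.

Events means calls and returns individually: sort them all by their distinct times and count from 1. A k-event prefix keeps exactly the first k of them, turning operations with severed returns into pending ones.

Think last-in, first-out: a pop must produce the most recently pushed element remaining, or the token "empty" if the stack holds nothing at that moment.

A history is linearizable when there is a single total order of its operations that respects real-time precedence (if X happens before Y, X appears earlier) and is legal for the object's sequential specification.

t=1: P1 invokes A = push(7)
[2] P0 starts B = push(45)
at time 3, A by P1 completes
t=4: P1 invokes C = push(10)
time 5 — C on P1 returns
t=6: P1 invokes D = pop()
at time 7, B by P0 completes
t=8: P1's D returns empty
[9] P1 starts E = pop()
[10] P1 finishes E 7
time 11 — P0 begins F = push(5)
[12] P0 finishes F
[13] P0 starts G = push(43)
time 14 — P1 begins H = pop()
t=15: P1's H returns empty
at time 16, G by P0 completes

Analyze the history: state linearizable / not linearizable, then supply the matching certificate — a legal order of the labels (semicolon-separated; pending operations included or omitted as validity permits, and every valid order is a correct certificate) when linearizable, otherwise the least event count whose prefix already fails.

already the first 8 events (up to D's response at time 8) admit no linearization; the first 7 still do
4 orders of the 4 completed LIFO stack ops respect real time; none is legal
one such order, A, B, C, D, breaks at step 4 where D pop() → empty is illegal
one such order, A, C, B, D, breaks at step 4 where D pop() → empty is illegal

not linearizable — minimal violating prefix: 8 events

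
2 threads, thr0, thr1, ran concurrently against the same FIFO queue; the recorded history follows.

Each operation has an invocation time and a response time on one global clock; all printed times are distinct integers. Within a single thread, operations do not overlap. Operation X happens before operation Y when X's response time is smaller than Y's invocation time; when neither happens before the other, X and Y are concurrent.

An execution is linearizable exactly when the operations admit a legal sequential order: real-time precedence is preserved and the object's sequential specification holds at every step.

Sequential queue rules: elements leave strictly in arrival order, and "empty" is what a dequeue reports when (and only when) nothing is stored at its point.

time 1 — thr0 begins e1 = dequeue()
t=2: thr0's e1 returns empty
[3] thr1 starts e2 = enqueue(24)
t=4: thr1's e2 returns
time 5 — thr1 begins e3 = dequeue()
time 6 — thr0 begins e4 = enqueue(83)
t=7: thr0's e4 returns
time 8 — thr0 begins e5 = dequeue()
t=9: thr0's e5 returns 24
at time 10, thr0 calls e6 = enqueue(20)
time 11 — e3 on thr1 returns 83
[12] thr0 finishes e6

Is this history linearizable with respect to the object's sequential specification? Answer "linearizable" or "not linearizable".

a witness: e1, e2, e4, e5, e3, e6
step 1: e1 dequeue() → empty — queue <>
step 2: e2 enqueue(24) — queue <24>
step 3: e4 enqueue(83) — queue <24,83>
step 4: e5 dequeue() → 24 — queue <83>
step 5: e3 dequeue() → 83 — queue <>
step 6: e6 enqueue(20) — queue <20>

linearizable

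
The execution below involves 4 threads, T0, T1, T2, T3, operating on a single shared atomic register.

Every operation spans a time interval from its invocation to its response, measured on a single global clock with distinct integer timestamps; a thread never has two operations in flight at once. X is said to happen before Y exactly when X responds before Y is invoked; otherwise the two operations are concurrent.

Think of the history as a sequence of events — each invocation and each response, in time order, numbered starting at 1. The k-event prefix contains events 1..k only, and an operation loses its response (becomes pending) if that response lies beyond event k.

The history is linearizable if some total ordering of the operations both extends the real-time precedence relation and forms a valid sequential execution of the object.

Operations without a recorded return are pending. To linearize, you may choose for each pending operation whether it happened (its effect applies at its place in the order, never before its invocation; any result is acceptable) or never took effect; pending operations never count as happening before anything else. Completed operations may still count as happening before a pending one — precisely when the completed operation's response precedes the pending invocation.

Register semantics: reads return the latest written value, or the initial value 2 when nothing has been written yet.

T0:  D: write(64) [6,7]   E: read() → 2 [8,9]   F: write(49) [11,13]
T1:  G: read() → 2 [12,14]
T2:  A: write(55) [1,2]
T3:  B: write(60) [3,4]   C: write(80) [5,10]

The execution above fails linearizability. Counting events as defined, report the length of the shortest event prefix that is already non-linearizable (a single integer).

9

events 1..8 are linearizable, e.g. via A, B, C, D:
step 1: A write(55) — value 55
step 2: B write(60) — value 60
step 3: C write(80) (pending, included) — value 80
step 4: D write(64) — value 64
event 9 — E's response, time 9 — after it, nothing linearizes
no completion choice of the 1 pending operation (C) rescues it — every subset was tried
take A, B, D, E (pending dropped): step 4 already fails, because E read() → 2 cannot occur there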